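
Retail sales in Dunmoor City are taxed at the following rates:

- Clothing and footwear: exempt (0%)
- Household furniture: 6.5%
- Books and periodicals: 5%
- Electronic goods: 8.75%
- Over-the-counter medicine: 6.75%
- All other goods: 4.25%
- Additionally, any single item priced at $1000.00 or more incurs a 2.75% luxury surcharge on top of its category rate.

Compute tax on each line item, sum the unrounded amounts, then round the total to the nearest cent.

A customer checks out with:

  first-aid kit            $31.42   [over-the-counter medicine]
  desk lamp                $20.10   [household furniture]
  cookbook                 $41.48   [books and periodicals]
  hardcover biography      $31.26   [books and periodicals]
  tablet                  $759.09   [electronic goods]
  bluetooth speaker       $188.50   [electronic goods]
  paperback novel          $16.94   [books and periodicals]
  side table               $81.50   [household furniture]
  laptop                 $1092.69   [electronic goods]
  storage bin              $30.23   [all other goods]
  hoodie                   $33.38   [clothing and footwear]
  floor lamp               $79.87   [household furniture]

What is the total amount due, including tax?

$2634.72

First-aid kit $31.42: over-the-counter medicine → 6.75% → $2.12085
Desk lamp $20.10: household furniture → 6.5% → $1.3065
Cookbook $41.48: books and periodicals → 5% → $2.074
Hardcover biography $31.26: books and periodicals → 5% → $1.563
Tablet $759.09: electronic goods → 8.75% → $66.420375
Bluetooth speaker $188.50: electronic goods → 8.75% → $16.49375
Paperback novel $16.94: books and periodicals → 5% → $0.847
Side table $81.50: household furniture → 6.5% → $5.2975
Laptop $1092.69: electronic goods → 8.75% + 2.75% surcharge = 11.5% → $125.65935
Storage bin $30.23: all other goods → 4.25% → $1.284775
Hoodie $33.38: clothing and footwear → 0% → $0.00
Floor lamp $79.87: household furniture → 6.5% → $5.19155
Subtotal = $2406.46; unrounded tax = $228.25865 → $228.26; total due = $2634.72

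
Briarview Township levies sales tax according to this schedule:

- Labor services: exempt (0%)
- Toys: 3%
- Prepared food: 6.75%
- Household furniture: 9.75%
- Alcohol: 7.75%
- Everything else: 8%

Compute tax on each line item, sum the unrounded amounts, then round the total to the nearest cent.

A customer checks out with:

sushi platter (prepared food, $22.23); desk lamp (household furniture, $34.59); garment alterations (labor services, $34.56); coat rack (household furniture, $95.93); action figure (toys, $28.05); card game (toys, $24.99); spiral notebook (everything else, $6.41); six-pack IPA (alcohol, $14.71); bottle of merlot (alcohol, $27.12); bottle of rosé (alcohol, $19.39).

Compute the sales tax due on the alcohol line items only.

$4.74

Six-pack IPA $14.71: alcohol → 7.75% → $1.140025
Bottle of merlot $27.12: alcohol → 7.75% → $2.1018
Bottle of rosé $19.39: alcohol → 7.75% → $1.502725
Tax on alcohol: unrounded sum = $4.74455 → $4.74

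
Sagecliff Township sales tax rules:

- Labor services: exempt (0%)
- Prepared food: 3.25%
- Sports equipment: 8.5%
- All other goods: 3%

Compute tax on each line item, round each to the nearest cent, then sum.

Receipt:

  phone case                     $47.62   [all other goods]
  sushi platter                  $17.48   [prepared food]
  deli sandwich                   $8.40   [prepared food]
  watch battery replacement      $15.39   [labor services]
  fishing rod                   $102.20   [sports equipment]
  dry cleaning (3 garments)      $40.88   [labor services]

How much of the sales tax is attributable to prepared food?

$0.84

Sushi platter $17.48: prepared food → 3.25% → $0.57
Deli sandwich $8.40: prepared food → 3.25% → $0.27
Tax on prepared food = $0.57 + $0.27 = $0.84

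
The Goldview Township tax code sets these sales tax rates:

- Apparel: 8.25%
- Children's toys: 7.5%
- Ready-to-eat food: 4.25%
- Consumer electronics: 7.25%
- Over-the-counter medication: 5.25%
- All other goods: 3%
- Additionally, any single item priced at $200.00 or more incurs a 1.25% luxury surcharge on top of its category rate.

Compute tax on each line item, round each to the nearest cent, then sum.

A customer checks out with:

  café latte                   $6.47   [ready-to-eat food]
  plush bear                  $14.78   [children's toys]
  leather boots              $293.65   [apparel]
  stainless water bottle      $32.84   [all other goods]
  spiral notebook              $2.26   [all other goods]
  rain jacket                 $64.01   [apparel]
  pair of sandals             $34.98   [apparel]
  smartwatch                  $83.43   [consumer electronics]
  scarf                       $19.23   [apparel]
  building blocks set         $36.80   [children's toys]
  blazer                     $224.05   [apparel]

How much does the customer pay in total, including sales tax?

Café latte $6.47: ready-to-eat food → 4.25% → $0.27
Plush bear $14.78: children's toys → 7.5% → $1.11
Leather boots $293.65: apparel → 8.25% + 1.25% surcharge = 9.5% → $27.90
Stainless water bottle $32.84: all other goods → 3% → $0.99
Spiral notebook $2.26: all other goods → 3% → $0.07
Rain jacket $64.01: apparel → 8.25% → $5.28
Pair of sandals $34.98: apparel → 8.25% → $2.89
Smartwatch $83.43: consumer electronics → 7.25% → $6.05
Scarf $19.23: apparel → 8.25% → $1.59
Building blocks set $36.80: children's toys → 7.5% → $2.76
Blazer $224.05: apparel → 8.25% + 1.25% surcharge = 9.5% → $21.28
Subtotal = $812.50; tax = $70.19; total due = $882.69

$882.69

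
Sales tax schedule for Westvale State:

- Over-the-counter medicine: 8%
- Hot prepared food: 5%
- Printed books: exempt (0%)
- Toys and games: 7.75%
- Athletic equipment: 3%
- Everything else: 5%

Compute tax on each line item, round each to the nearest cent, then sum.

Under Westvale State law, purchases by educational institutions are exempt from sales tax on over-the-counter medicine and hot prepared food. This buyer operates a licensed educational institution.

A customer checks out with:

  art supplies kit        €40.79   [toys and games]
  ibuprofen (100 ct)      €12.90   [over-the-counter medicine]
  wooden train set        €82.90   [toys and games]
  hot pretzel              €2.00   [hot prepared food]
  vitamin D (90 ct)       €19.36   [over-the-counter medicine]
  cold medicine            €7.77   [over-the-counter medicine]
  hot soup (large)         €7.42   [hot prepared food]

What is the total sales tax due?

Art supplies kit €40.79: toys and games → 7.75% → €3.16
Ibuprofen (100 ct) €12.90: over-the-counter medicine, buyer-exempt → 0% → €0.00
Wooden train set €82.90: toys and games → 7.75% → €6.42
Hot pretzel €2.00: hot prepared food, buyer-exempt → 0% → €0.00
Vitamin D (90 ct) €19.36: over-the-counter medicine, buyer-exempt → 0% → €0.00
Cold medicine €7.77: over-the-counter medicine, buyer-exempt → 0% → €0.00
Hot soup (large) €7.42: hot prepared food, buyer-exempt → 0% → €0.00
Total tax = €3.16 + €6.42 = €9.58

€9.58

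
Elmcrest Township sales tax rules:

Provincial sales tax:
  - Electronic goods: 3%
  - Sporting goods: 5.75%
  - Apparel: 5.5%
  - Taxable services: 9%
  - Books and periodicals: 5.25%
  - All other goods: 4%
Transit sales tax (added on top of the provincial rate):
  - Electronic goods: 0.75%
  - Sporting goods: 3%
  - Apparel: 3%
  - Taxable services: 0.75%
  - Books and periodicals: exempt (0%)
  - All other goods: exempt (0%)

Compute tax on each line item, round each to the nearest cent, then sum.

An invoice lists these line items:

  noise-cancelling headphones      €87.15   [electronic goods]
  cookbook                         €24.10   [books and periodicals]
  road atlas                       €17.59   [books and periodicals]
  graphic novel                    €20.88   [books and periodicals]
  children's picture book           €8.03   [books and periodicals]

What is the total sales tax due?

Noise-cancelling headphones €87.15: electronic goods → 3% + 0.75% transit = 3.75% → €3.27
Cookbook €24.10: books and periodicals → 5.25% + 0% transit = 5.25% → €1.27
Road atlas €17.59: books and periodicals → 5.25% + 0% transit = 5.25% → €0.92
Graphic novel €20.88: books and periodicals → 5.25% + 0% transit = 5.25% → €1.10
Children's picture book €8.03: books and periodicals → 5.25% + 0% transit = 5.25% → €0.42
Total tax = €3.27 + €1.27 + €0.92 + €1.10 + €0.42 = €6.98

€6.98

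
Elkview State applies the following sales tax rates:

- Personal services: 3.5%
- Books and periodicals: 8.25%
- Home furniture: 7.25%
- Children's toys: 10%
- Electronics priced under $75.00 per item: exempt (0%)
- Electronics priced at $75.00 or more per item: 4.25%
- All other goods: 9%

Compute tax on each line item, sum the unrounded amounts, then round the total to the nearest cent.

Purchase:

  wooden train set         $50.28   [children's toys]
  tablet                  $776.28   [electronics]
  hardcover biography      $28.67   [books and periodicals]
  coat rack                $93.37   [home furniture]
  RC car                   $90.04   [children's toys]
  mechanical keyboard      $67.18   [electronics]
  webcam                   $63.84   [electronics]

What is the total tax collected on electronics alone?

Tablet $776.28: electronics, $75.00 or more → 4.25% → $32.9919
Mechanical keyboard $67.18: electronics, under $75.00 → 0% → $0.00
Webcam $63.84: electronics, under $75.00 → 0% → $0.00
Tax on electronics: unrounded sum = $32.9919 → $32.99

$32.99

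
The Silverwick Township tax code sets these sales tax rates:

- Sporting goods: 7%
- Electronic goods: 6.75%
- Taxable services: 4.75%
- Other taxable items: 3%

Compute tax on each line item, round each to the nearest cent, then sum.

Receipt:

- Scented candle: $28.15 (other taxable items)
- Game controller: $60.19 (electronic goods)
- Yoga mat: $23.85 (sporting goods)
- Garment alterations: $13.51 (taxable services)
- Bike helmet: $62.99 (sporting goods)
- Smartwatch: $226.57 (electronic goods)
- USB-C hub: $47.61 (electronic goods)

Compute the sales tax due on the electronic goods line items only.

Game controller $60.19: electronic goods → 6.75% → $4.06
Smartwatch $226.57: electronic goods → 6.75% → $15.29
USB-C hub $47.61: electronic goods → 6.75% → $3.21
Tax on electronic goods = $4.06 + $15.29 + $3.21 = $22.56

$22.56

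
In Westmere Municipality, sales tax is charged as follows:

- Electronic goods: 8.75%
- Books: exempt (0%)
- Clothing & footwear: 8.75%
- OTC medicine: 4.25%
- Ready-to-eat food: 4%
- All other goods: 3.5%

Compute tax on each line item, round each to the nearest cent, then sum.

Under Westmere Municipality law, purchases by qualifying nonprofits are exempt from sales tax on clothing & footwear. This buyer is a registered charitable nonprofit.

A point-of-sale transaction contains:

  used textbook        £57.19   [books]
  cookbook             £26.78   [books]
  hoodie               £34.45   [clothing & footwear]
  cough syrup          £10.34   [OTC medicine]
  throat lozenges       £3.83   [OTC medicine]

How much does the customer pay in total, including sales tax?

£133.19

Used textbook £57.19: books → 0% → £0.00
Cookbook £26.78: books → 0% → £0.00
Hoodie £34.45: clothing & footwear, buyer-exempt → 0% → £0.00
Cough syrup £10.34: OTC medicine → 4.25% → £0.44
Throat lozenges £3.83: OTC medicine → 4.25% → £0.16
Subtotal = £132.59; tax = £0.60; total due = £133.19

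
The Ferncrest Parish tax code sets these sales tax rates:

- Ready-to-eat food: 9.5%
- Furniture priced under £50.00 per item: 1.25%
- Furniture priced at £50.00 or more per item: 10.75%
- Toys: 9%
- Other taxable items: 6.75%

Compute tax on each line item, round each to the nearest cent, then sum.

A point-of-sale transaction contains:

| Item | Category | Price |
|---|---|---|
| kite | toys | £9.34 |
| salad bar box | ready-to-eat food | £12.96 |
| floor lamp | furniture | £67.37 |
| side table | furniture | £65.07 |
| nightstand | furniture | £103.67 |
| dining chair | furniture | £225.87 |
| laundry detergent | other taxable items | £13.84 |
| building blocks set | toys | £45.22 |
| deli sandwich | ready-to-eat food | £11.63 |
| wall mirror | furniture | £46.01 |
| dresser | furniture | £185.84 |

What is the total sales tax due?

£78.39

Kite £9.34: toys → 9% → £0.84
Salad bar box £12.96: ready-to-eat food → 9.5% → £1.23
Floor lamp £67.37: furniture, £50.00 or more → 10.75% → £7.24
Side table £65.07: furniture, £50.00 or more → 10.75% → £7.00
Nightstand £103.67: furniture, £50.00 or more → 10.75% → £11.14
Dining chair £225.87: furniture, £50.00 or more → 10.75% → £24.28
Laundry detergent £13.84: other taxable items → 6.75% → £0.93
Building blocks set £45.22: toys → 9% → £4.07
Deli sandwich £11.63: ready-to-eat food → 9.5% → £1.10
Wall mirror £46.01: furniture, under £50.00 → 1.25% → £0.58
Dresser £185.84: furniture, £50.00 or more → 10.75% → £19.98
Total tax = £0.84 + £1.23 + £7.24 + £7.00 + £11.14 + £24.28 + £0.93 + £4.07 + £1.10 + £0.58 + £19.98 = £78.39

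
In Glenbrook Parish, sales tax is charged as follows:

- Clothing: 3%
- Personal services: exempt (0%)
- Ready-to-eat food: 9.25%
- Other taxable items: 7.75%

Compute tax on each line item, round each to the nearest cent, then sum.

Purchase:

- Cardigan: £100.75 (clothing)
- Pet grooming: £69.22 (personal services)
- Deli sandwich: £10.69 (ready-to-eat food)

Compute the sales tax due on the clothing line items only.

£3.02

Cardigan £100.75: clothing → 3% → £3.02
Tax on clothing = £3.02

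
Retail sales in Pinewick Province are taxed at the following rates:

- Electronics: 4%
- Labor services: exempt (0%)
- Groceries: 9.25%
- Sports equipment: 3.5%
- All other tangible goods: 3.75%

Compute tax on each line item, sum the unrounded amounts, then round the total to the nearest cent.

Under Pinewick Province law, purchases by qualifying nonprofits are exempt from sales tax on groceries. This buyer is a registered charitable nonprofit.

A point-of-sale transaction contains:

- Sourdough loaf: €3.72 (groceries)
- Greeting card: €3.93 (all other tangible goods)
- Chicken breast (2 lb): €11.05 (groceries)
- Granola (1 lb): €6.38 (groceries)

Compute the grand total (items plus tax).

Sourdough loaf €3.72: groceries, buyer-exempt → 0% → €0.00
Greeting card €3.93: all other tangible goods → 3.75% → €0.147375
Chicken breast (2 lb) €11.05: groceries, buyer-exempt → 0% → €0.00
Granola (1 lb) €6.38: groceries, buyer-exempt → 0% → €0.00
Subtotal = €25.08; unrounded tax = €0.147375 → €0.15; total due = €25.23

€25.23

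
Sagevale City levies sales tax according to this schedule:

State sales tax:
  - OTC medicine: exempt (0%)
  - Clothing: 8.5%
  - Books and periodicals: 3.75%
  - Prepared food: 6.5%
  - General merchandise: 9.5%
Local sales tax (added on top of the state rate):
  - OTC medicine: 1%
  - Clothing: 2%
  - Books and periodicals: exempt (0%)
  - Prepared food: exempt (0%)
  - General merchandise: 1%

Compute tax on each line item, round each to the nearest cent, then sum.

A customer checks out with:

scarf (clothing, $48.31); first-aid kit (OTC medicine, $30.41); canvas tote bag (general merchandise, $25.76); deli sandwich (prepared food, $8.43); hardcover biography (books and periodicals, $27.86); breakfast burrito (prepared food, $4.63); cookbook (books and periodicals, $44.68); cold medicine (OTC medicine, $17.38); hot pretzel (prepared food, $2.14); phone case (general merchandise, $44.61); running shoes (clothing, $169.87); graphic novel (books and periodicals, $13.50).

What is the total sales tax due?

$34.98

Scarf $48.31: clothing → 8.5% + 2% local = 10.5% → $5.07
First-aid kit $30.41: OTC medicine → 0% + 1% local = 1% → $0.30
Canvas tote bag $25.76: general merchandise → 9.5% + 1% local = 10.5% → $2.70
Deli sandwich $8.43: prepared food → 6.5% + 0% local = 6.5% → $0.55
Hardcover biography $27.86: books and periodicals → 3.75% + 0% local = 3.75% → $1.04
Breakfast burrito $4.63: prepared food → 6.5% + 0% local = 6.5% → $0.30
Cookbook $44.68: books and periodicals → 3.75% + 0% local = 3.75% → $1.68
Cold medicine $17.38: OTC medicine → 0% + 1% local = 1% → $0.17
Hot pretzel $2.14: prepared food → 6.5% + 0% local = 6.5% → $0.14
Phone case $44.61: general merchandise → 9.5% + 1% local = 10.5% → $4.68
Running shoes $169.87: clothing → 8.5% + 2% local = 10.5% → $17.84
Graphic novel $13.50: books and periodicals → 3.75% + 0% local = 3.75% → $0.51
Total tax = $5.07 + $0.30 + $2.70 + $0.55 + $1.04 + $0.30 + $1.68 + $0.17 + $0.14 + $4.68 + $17.84 + $0.51 = $34.98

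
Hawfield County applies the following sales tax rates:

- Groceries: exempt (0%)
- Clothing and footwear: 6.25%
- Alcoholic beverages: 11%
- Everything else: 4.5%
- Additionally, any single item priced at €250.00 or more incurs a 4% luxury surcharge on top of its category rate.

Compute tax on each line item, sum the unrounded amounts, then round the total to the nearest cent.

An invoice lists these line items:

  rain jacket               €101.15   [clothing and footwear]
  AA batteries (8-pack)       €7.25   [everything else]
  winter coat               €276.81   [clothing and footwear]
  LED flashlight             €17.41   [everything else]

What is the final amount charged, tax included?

€438.42

Rain jacket €101.15: clothing and footwear → 6.25% → €6.321875
AA batteries (8-pack) €7.25: everything else → 4.5% → €0.32625
Winter coat €276.81: clothing and footwear → 6.25% + 4% surcharge = 10.25% → €28.373025
LED flashlight €17.41: everything else → 4.5% → €0.78345
Subtotal = €402.62; unrounded tax = €35.8046 → €35.80; total due = €438.42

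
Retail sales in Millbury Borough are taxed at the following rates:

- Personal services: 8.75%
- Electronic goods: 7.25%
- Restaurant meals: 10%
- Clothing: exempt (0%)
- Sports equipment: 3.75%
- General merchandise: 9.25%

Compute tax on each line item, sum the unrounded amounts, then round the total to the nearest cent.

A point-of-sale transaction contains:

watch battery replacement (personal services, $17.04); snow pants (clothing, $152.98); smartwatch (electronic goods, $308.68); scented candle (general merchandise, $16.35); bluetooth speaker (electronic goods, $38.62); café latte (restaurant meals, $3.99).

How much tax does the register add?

Watch battery replacement $17.04: personal services → 8.75% → $1.491
Snow pants $152.98: clothing → 0% → $0.00
Smartwatch $308.68: electronic goods → 7.25% → $22.3793
Scented candle $16.35: general merchandise → 9.25% → $1.512375
Bluetooth speaker $38.62: electronic goods → 7.25% → $2.79995
Café latte $3.99: restaurant meals → 10% → $0.399
Unrounded tax sum = $28.581625 → $28.58

$28.58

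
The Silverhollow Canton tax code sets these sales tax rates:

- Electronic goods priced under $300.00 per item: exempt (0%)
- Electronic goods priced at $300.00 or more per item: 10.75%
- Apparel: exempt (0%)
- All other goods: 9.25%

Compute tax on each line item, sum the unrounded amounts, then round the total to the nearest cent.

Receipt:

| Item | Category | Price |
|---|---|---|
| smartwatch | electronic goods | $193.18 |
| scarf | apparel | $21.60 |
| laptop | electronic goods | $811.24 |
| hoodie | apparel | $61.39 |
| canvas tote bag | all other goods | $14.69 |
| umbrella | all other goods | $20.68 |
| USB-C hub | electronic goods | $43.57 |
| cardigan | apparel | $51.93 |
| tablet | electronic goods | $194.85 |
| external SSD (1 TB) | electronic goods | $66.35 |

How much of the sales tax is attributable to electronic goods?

Smartwatch $193.18: electronic goods, under $300.00 → 0% → $0.00
Laptop $811.24: electronic goods, $300.00 or more → 10.75% → $87.2083
USB-C hub $43.57: electronic goods, under $300.00 → 0% → $0.00
Tablet $194.85: electronic goods, under $300.00 → 0% → $0.00
External SSD (1 TB) $66.35: electronic goods, under $300.00 → 0% → $0.00
Tax on electronic goods: unrounded sum = $87.2083 → $87.21

$87.21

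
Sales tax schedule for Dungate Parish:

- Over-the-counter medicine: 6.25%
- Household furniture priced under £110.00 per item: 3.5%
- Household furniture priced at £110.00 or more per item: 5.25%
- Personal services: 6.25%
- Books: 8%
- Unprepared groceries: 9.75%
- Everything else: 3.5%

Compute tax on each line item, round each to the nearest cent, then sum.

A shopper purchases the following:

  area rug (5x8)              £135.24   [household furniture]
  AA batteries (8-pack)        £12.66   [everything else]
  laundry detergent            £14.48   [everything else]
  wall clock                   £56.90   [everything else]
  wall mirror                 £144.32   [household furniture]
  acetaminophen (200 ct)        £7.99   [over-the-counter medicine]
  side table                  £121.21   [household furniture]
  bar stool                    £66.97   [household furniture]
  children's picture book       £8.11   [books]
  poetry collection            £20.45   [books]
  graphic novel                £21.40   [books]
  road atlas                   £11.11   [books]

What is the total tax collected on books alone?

£4.89

Children's picture book £8.11: books → 8% → £0.65
Poetry collection £20.45: books → 8% → £1.64
Graphic novel £21.40: books → 8% → £1.71
Road atlas £11.11: books → 8% → £0.89
Tax on books = £0.65 + £1.64 + £1.71 + £0.89 = £4.89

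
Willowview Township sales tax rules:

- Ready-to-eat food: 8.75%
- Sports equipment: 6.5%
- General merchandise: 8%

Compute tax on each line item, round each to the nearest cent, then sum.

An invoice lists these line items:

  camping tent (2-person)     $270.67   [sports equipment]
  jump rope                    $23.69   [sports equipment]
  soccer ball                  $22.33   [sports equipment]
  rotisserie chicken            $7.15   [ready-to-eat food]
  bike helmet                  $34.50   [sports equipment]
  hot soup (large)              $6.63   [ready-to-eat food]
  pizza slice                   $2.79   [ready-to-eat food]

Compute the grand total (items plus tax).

Camping tent (2-person) $270.67: sports equipment → 6.5% → $17.59
Jump rope $23.69: sports equipment → 6.5% → $1.54
Soccer ball $22.33: sports equipment → 6.5% → $1.45
Rotisserie chicken $7.15: ready-to-eat food → 8.75% → $0.63
Bike helmet $34.50: sports equipment → 6.5% → $2.24
Hot soup (large) $6.63: ready-to-eat food → 8.75% → $0.58
Pizza slice $2.79: ready-to-eat food → 8.75% → $0.24
Subtotal = $367.76; tax = $24.27; total due = $392.03

$392.03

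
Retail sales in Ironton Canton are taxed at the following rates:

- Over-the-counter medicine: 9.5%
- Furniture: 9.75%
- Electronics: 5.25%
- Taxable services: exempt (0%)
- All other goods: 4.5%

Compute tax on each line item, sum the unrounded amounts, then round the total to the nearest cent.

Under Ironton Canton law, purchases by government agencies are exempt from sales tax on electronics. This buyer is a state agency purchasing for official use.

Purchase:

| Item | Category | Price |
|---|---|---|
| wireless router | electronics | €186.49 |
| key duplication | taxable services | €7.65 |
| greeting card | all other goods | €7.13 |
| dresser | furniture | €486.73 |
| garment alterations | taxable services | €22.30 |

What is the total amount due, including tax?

€758.08

Wireless router €186.49: electronics, buyer-exempt → 0% → €0.00
Key duplication €7.65: taxable services → 0% → €0.00
Greeting card €7.13: all other goods → 4.5% → €0.32085
Dresser €486.73: furniture → 9.75% → €47.456175
Garment alterations €22.30: taxable services → 0% → €0.00
Subtotal = €710.30; unrounded tax = €47.777025 → €47.78; total due = €758.08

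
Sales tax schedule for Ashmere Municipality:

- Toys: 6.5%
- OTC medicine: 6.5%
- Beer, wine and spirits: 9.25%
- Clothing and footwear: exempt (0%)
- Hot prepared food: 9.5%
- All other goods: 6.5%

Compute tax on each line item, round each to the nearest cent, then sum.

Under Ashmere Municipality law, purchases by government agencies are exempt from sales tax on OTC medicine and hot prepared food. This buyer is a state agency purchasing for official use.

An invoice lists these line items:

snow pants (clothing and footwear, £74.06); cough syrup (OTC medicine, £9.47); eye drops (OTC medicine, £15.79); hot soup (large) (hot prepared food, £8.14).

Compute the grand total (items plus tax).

Snow pants £74.06: clothing and footwear → 0% → £0.00
Cough syrup £9.47: OTC medicine, buyer-exempt → 0% → £0.00
Eye drops £15.79: OTC medicine, buyer-exempt → 0% → £0.00
Hot soup (large) £8.14: hot prepared food, buyer-exempt → 0% → £0.00
Subtotal = £107.46; tax = £0.00; total due = £107.46

£107.46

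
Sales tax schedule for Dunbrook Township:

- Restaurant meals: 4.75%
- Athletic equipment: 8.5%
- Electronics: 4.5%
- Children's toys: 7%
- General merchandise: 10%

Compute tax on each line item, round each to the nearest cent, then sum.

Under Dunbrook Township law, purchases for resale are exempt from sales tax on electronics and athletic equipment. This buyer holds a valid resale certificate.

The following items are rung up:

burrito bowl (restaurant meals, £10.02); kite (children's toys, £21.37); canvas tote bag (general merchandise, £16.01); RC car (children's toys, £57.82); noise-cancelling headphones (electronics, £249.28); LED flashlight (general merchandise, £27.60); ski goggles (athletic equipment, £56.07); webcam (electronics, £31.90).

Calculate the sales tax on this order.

Burrito bowl £10.02: restaurant meals → 4.75% → £0.48
Kite £21.37: children's toys → 7% → £1.50
Canvas tote bag £16.01: general merchandise → 10% → £1.60
RC car £57.82: children's toys → 7% → £4.05
Noise-cancelling headphones £249.28: electronics, buyer-exempt → 0% → £0.00
LED flashlight £27.60: general merchandise → 10% → £2.76
Ski goggles £56.07: athletic equipment, buyer-exempt → 0% → £0.00
Webcam £31.90: electronics, buyer-exempt → 0% → £0.00
Total tax = £0.48 + £1.50 + £1.60 + £4.05 + £2.76 = £10.39

£10.39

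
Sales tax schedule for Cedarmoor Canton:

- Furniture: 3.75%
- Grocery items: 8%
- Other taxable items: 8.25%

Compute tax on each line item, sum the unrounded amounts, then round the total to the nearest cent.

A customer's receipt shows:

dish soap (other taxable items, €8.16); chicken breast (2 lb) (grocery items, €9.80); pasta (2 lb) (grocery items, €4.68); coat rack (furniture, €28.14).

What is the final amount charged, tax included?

Dish soap €8.16: other taxable items → 8.25% → €0.6732
Chicken breast (2 lb) €9.80: grocery items → 8% → €0.784
Pasta (2 lb) €4.68: grocery items → 8% → €0.3744
Coat rack €28.14: furniture → 3.75% → €1.05525
Subtotal = €50.78; unrounded tax = €2.88685 → €2.89; total due = €53.67

€53.67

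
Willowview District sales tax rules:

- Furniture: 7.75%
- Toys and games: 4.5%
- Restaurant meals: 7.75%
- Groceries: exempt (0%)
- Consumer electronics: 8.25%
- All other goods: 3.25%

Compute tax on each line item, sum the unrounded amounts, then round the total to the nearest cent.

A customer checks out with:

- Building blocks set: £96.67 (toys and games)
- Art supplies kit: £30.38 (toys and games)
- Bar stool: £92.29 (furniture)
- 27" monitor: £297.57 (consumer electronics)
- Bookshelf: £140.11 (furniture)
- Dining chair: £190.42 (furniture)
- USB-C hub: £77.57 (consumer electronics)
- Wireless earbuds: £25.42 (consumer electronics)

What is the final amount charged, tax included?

£1021.96

Building blocks set £96.67: toys and games → 4.5% → £4.35015
Art supplies kit £30.38: toys and games → 4.5% → £1.3671
Bar stool £92.29: furniture → 7.75% → £7.152475
27" monitor £297.57: consumer electronics → 8.25% → £24.549525
Bookshelf £140.11: furniture → 7.75% → £10.858525
Dining chair £190.42: furniture → 7.75% → £14.75755
USB-C hub £77.57: consumer electronics → 8.25% → £6.399525
Wireless earbuds £25.42: consumer electronics → 8.25% → £2.09715
Subtotal = £950.43; unrounded tax = £71.532 → £71.53; total due = £1021.96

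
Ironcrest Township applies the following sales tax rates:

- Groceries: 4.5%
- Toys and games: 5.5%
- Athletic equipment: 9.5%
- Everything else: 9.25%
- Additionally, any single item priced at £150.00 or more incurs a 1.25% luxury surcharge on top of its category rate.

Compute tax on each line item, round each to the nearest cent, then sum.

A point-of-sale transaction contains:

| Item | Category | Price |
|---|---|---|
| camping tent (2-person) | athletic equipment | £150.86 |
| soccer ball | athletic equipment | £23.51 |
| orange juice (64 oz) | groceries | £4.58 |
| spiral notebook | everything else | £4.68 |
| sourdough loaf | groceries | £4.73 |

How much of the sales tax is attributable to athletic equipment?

Camping tent (2-person) £150.86: athletic equipment → 9.5% + 1.25% surcharge = 10.75% → £16.22
Soccer ball £23.51: athletic equipment → 9.5% → £2.23
Tax on athletic equipment = £16.22 + £2.23 = £18.45

£18.45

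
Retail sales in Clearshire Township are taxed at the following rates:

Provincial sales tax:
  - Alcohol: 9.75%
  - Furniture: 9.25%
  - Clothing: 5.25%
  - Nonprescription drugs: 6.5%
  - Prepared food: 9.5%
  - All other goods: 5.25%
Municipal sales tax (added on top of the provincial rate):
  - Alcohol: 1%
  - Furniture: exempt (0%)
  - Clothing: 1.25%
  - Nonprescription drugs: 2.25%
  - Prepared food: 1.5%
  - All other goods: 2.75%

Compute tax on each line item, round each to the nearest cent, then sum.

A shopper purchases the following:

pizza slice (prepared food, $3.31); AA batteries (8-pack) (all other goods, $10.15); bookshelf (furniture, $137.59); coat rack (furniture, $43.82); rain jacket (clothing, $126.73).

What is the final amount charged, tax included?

$347.79

Pizza slice $3.31: prepared food → 9.5% + 1.5% municipal = 11% → $0.36
AA batteries (8-pack) $10.15: all other goods → 5.25% + 2.75% municipal = 8% → $0.81
Bookshelf $137.59: furniture → 9.25% + 0% municipal = 9.25% → $12.73
Coat rack $43.82: furniture → 9.25% + 0% municipal = 9.25% → $4.05
Rain jacket $126.73: clothing → 5.25% + 1.25% municipal = 6.5% → $8.24
Subtotal = $321.60; tax = $26.19; total due = $347.79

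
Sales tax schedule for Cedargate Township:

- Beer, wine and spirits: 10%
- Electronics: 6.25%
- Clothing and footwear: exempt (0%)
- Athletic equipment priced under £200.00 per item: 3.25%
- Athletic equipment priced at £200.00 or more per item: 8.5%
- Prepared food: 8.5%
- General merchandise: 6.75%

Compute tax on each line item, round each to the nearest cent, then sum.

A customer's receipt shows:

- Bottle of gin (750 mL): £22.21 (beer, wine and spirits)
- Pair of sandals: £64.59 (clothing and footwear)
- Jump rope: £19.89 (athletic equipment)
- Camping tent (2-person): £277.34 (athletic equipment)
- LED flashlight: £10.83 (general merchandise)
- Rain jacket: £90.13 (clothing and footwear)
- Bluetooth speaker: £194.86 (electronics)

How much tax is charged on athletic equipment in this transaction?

Jump rope £19.89: athletic equipment, under £200.00 → 3.25% → £0.65
Camping tent (2-person) £277.34: athletic equipment, £200.00 or more → 8.5% → £23.57
Tax on athletic equipment = £0.65 + £23.57 = £24.22

£24.22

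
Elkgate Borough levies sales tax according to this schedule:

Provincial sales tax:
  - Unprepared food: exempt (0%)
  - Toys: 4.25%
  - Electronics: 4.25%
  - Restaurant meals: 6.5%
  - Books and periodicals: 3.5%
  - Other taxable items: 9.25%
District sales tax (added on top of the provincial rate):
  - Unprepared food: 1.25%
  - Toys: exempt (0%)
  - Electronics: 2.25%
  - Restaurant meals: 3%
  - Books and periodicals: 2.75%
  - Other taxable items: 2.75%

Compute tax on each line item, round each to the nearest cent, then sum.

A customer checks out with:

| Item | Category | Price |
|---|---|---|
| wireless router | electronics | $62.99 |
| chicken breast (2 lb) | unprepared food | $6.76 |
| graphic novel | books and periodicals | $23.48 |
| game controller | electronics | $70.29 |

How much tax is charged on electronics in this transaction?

$8.66

Wireless router $62.99: electronics → 4.25% + 2.25% district = 6.5% → $4.09
Game controller $70.29: electronics → 4.25% + 2.25% district = 6.5% → $4.57
Tax on electronics = $4.09 + $4.57 = $8.66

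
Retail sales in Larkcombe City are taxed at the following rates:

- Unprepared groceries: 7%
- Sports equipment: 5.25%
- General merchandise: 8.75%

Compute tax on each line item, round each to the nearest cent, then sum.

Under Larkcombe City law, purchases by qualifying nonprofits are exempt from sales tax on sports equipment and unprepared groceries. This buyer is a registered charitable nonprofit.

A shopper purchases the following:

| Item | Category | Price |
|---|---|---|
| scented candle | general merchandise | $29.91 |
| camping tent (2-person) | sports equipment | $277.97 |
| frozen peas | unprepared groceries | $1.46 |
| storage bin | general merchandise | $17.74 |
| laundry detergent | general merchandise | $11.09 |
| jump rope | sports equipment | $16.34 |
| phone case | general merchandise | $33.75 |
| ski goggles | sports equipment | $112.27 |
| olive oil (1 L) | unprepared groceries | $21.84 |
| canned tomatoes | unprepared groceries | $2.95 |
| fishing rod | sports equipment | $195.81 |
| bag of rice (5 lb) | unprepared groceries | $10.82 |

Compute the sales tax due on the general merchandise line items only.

$8.09

Scented candle $29.91: general merchandise → 8.75% → $2.62
Storage bin $17.74: general merchandise → 8.75% → $1.55
Laundry detergent $11.09: general merchandise → 8.75% → $0.97
Phone case $33.75: general merchandise → 8.75% → $2.95
Tax on general merchandise = $2.62 + $1.55 + $0.97 + $2.95 = $8.09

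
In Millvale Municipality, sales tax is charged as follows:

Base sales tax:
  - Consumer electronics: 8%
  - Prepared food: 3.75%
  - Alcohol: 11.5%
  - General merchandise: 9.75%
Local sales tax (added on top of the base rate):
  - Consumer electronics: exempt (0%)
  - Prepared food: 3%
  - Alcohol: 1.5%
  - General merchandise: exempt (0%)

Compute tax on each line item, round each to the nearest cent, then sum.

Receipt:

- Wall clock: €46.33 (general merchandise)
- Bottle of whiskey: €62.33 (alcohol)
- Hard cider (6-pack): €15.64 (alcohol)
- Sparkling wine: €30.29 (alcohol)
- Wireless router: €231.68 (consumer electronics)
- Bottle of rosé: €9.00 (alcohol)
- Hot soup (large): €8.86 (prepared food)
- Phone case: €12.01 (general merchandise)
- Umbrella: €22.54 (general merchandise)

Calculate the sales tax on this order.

€42.26

Wall clock €46.33: general merchandise → 9.75% + 0% local = 9.75% → €4.52
Bottle of whiskey €62.33: alcohol → 11.5% + 1.5% local = 13% → €8.10
Hard cider (6-pack) €15.64: alcohol → 11.5% + 1.5% local = 13% → €2.03
Sparkling wine €30.29: alcohol → 11.5% + 1.5% local = 13% → €3.94
Wireless router €231.68: consumer electronics → 8% + 0% local = 8% → €18.53
Bottle of rosé €9.00: alcohol → 11.5% + 1.5% local = 13% → €1.17
Hot soup (large) €8.86: prepared food → 3.75% + 3% local = 6.75% → €0.60
Phone case €12.01: general merchandise → 9.75% + 0% local = 9.75% → €1.17
Umbrella €22.54: general merchandise → 9.75% + 0% local = 9.75% → €2.20
Total tax = €4.52 + €8.10 + €2.03 + €3.94 + €18.53 + €1.17 + €0.60 + €1.17 + €2.20 = €42.26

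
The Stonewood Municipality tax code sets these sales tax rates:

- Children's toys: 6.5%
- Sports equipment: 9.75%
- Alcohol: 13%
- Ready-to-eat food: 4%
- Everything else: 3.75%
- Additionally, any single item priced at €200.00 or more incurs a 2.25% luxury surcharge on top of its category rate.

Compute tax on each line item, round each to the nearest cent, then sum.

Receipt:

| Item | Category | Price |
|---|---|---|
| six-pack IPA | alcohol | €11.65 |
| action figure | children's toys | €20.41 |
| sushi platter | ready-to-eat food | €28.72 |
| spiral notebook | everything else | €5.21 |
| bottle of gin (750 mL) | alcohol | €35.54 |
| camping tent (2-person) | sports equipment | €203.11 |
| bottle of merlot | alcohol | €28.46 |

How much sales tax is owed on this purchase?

Six-pack IPA €11.65: alcohol → 13% → €1.51
Action figure €20.41: children's toys → 6.5% → €1.33
Sushi platter €28.72: ready-to-eat food → 4% → €1.15
Spiral notebook €5.21: everything else → 3.75% → €0.20
Bottle of gin (750 mL) €35.54: alcohol → 13% → €4.62
Camping tent (2-person) €203.11: sports equipment → 9.75% + 2.25% surcharge = 12% → €24.37
Bottle of merlot €28.46: alcohol → 13% → €3.70
Total tax = €1.51 + €1.33 + €1.15 + €0.20 + €4.62 + €24.37 + €3.70 = €36.88

€36.88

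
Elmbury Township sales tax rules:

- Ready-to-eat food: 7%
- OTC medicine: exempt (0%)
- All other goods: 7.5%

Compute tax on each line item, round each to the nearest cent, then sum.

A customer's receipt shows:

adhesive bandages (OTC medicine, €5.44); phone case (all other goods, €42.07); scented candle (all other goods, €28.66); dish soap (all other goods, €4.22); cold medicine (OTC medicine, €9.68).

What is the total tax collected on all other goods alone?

€5.63

Phone case €42.07: all other goods → 7.5% → €3.16
Scented candle €28.66: all other goods → 7.5% → €2.15
Dish soap €4.22: all other goods → 7.5% → €0.32
Tax on all other goods = €3.16 + €2.15 + €0.32 = €5.63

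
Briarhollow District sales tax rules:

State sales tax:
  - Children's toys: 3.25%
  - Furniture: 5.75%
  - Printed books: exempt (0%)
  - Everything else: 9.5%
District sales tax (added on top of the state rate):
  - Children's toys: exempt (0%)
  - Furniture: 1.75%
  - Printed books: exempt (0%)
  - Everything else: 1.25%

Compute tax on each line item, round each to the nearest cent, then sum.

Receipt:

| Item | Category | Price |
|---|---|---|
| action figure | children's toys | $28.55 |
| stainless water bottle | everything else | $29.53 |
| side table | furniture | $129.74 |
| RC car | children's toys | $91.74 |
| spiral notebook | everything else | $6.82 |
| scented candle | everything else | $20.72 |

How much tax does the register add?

Action figure $28.55: children's toys → 3.25% + 0% district = 3.25% → $0.93
Stainless water bottle $29.53: everything else → 9.5% + 1.25% district = 10.75% → $3.17
Side table $129.74: furniture → 5.75% + 1.75% district = 7.5% → $9.73
RC car $91.74: children's toys → 3.25% + 0% district = 3.25% → $2.98
Spiral notebook $6.82: everything else → 9.5% + 1.25% district = 10.75% → $0.73
Scented candle $20.72: everything else → 9.5% + 1.25% district = 10.75% → $2.23
Total tax = $0.93 + $3.17 + $9.73 + $2.98 + $0.73 + $2.23 = $19.77

$19.77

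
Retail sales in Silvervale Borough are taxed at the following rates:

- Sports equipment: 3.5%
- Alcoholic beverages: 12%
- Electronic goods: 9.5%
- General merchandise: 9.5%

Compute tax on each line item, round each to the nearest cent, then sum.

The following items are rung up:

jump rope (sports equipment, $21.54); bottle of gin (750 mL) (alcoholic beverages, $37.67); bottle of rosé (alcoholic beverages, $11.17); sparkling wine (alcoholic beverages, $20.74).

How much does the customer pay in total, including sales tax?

Jump rope $21.54: sports equipment → 3.5% → $0.75
Bottle of gin (750 mL) $37.67: alcoholic beverages → 12% → $4.52
Bottle of rosé $11.17: alcoholic beverages → 12% → $1.34
Sparkling wine $20.74: alcoholic beverages → 12% → $2.49
Subtotal = $91.12; tax = $9.10; total due = $100.22

$100.22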